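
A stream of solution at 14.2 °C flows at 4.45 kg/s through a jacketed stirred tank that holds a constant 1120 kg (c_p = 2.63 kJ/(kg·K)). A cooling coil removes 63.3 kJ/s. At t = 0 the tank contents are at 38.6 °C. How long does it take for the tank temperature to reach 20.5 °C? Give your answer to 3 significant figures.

235 s

M c_p dT/dt = ṁ c_p (T_in − T) − Q̇.
τ = M/ṁ = 251.69 s; T_ss = T_in − Q̇/(ṁ c_p) = 8.7914 °C.
T(t) = T_ss + (T₀ − T_ss) e^(−t/τ). Set T = 20.5:
e^(−t/τ) = (20.5 − 8.7914)/(38.6 − 8.7914) = 0.39279
t = −251.69 · ln(0.39279) = 235.19 s.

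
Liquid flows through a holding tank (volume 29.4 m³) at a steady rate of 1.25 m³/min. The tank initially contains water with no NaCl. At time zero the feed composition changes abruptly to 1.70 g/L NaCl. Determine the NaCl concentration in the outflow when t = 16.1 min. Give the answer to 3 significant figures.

0.843 g/L

Accumulation = in − out for the solute gives V dC/dt = Q(C_in − C).
Time constant τ = V/Q = 29.4/1.25 = 23.520 min.
C approaches C_in exponentially: C(t) = C_in + (C₀ − C_in) e^(−t/τ).
C(16.1) = 1.70 + (0 − 1.70)·e^(−16.1/23.520) = 1.70 + (-1.7000)·0.50433 = 0.84264 g/L.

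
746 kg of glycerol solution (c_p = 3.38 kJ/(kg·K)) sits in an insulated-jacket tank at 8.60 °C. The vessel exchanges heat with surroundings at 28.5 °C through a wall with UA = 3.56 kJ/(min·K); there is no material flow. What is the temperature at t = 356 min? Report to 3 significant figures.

16.5 °C

Energy balance: M c_p dT/dt = −UA(T − T_amb).
dT/dt = (T_ss − T)/τ with T_ss = T_amb = 28.500 °C, τ = M c_p/UA = 746·3.38/3.56 = 708.28 min.
T approaches T_ss exponentially: T(t) = T_ss + (T₀ − T_ss) e^(−t/τ).
T(356) = 28.500 + (-19.900)·0.60494 = 16.462 °C.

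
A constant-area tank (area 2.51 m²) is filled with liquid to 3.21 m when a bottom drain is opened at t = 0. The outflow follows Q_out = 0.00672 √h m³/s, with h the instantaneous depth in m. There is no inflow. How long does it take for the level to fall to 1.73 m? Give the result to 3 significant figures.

With no inflow, A dh/dt = −0.00672 √h.
This is separable: 2 d(√h)/dt = −0.00672/A, so √h = √h₀ − (0.00672/(2A)) t.
t = 2A(√h₀ − √h)/0.00672 = 2·2.51·(√3.21 − √1.73)/0.00672
  = 5.0200 × (1.7916 − 1.3153) / 0.00672 = 355.85 s.

356 s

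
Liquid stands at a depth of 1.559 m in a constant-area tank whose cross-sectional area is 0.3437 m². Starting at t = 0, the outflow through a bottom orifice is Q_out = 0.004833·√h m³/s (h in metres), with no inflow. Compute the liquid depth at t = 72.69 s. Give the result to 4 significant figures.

0.5439 m

Volume balance on the tank: A dh/dt = −0.004833 √h.
This is separable: 2 d(√h)/dt = −0.004833/A, so √h = √h₀ − (0.004833/(2A)) t.
√h = √1.559 − 0.004833·72.69/(2·0.3437) = 1.24860 − 0.511072 = 0.737527.
h = 0.737527² = 0.543947 m.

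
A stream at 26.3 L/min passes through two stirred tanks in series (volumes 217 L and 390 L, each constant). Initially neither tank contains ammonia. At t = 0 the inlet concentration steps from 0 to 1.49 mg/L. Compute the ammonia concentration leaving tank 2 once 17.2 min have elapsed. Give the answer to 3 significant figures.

Species balance on tank i: dCᵢ/dt = (Cᵢ₋₁ − Cᵢ)/τᵢ with τᵢ = Vᵢ/Q.
τ₁ = 217/26.3 = 8.2510 min; τ₂ = 390/26.3 = 14.829 min.
Tank 1: C₁ = C_in(1 − e^(−t/τ₁)). Tank 2 (τ₁ ≠ τ₂): C₂ = C_in[1 − (τ₁ e^(−t/τ₁) − τ₂ e^(−t/τ₂))/(τ₁ − τ₂)].
At t = 17.2: e^(−t/τ₁) = 0.12436, e^(−t/τ₂) = 0.31352.
C₂ = 1.49·[1 − (8.2510·0.12436 − 14.829·0.31352)/(-6.5779)] = 1.49·0.44921 = 0.66932 mg/L.

0.669 mg/L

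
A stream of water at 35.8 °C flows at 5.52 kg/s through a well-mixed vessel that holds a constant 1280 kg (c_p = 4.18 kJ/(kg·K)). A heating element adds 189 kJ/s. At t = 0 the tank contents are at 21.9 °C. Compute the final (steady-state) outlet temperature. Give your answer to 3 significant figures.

44.0 °C

M c_p dT/dt = ṁ c_p (T_in − T) + Q̇.
At steady state dT/dt = 0 ⇒ T_ss = T_in + Q̇/(ṁ c_p) = 35.8 + 189/(5.52·4.18) = 43.991 °C.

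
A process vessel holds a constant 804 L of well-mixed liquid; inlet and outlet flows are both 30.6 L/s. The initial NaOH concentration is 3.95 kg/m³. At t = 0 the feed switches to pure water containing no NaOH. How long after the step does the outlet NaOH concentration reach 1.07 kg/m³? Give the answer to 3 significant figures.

Transient balance on the dissolved component: V dC/dt = Q(C_in − C), so τ = V/Q = 26.275 s.
C(t) = C_in + (C₀ − C_in) e^(−t/τ). Set C = 1.07 and solve for t:
e^(−t/τ) = (C − C_in)/(C₀ − C_in) = (1.07 − 0)/(3.95 − 0) = 0.27089
t = −τ ln(…) = 26.275 × 1.3061 = 34.316 s.

34.3 s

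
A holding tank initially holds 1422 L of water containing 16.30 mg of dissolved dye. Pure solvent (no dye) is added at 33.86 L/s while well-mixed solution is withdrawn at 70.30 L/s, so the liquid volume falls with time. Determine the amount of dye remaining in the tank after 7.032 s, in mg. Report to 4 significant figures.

11.11 mg

Total volume: dV/dt = Q_in − Q_out = -36.4400 L/s, so V(t) = 1422 − 36.4400 t and V(7.032) = 1165.75 L.
Species balance (pure solvent in): dm/dt = −Q_out · m/V(t).
Separate: dm/m = −Q_out dt/V(t) ⇒ ln(m/m₀) = −(Q_out/(Q_in−Q_out)) ln(V/V₀).
m = m₀ (V₀/V)^(Q_out/(Q_in−Q_out)) = 16.30 × (1422/1165.75)^(-1.92920) = 11.1099 mg.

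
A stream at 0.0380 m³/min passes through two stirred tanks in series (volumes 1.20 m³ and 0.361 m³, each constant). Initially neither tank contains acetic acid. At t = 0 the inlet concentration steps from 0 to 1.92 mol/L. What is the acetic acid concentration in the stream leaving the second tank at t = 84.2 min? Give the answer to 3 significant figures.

Species balance on tank i: dCᵢ/dt = (Cᵢ₋₁ − Cᵢ)/τᵢ with τᵢ = Vᵢ/Q.
τ₁ = 1.20/0.0380 = 31.579 min; τ₂ = 0.361/0.0380 = 9.5000 min.
Solving the cascade with C₁(0)=C₂(0)=0 gives C₂(t) = C_in[1 − (τ₁ e^(−t/τ₁) − τ₂ e^(−t/τ₂))/(τ₁ − τ₂)].
At t = 84.2: e^(−t/τ₁) = 0.069507, e^(−t/τ₂) = 0.00014151.
C₂ = 1.92·[1 − (31.579·0.069507 − 9.5000·0.00014151)/(22.079)] = 1.92·0.90065 = 1.7292 mol/L.

1.73 mol/L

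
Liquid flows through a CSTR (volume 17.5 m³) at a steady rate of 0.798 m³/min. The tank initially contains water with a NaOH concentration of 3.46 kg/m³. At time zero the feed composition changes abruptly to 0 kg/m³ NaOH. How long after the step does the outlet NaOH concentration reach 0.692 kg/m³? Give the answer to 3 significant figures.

35.3 min

Accumulation = in − out for the solute gives V dC/dt = Q(C_in − C), so τ = V/Q = 21.930 min.
C(t) = C_in + (C₀ − C_in) e^(−t/τ). Set C = 0.692 and solve for t:
e^(−t/τ) = (C − C_in)/(C₀ − C_in) = (0.692 − 0)/(3.46 − 0) = 0.20000
t = −τ ln(…) = 21.930 × 1.6094 = 35.295 min.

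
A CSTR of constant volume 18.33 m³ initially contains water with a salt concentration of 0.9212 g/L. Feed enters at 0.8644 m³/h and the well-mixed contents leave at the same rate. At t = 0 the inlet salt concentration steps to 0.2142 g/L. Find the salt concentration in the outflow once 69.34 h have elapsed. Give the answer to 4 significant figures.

Transient balance on the dissolved component: V dC/dt = Q(C_in − C).
Time constant τ = V/Q = 18.33/0.8644 = 21.2055 h.
This is linear first-order; C(t) = C_in + (C₀ − C_in) e^(−t/τ).
C(69.34) = 0.2142 + (0.9212 − 0.2142)·e^(−69.34/21.2055) = 0.2142 + (0.707000)·0.0380098 = 0.241073 g/L.

0.2411 g/L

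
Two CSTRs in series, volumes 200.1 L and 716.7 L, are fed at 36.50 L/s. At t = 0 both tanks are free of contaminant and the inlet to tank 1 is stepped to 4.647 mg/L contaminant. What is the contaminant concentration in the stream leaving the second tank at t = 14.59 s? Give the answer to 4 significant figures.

Time constants: τᵢ = Vᵢ/Q for each well-mixed tank.
τ₁ = 200.1/36.50 = 5.48219 s; τ₂ = 716.7/36.50 = 19.6356 s.
Tank 1: C₁ = C_in(1 − e^(−t/τ₁)). Tank 2 (τ₁ ≠ τ₂): C₂ = C_in[1 − (τ₁ e^(−t/τ₁) − τ₂ e^(−t/τ₂))/(τ₁ − τ₂)].
At t = 14.59: e^(−t/τ₁) = 0.0698543, e^(−t/τ₂) = 0.475667.
C₂ = 4.647·[1 − (5.48219·0.0698543 − 19.6356·0.475667)/(-14.1534)] = 4.647·0.367146 = 1.70613 mg/L.

1.706 mg/L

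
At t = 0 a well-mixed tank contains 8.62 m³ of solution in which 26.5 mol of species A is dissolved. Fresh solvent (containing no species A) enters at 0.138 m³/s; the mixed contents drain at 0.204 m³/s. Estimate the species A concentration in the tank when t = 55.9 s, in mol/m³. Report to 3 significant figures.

0.956 mol/m³

Let m(t) be the amount of species A. Volume: V(t) = V₀ + (Q_in − Q_out) t = 8.62 − 0.066000 t; V(55.9) = 4.9306 m³.
Species balance (pure solvent in): dm/dt = −Q_out · m/V(t).
dm/m = −Q_out dt/(V₀ − 0.066000 t); integrating gives ln(m/m₀) = −(Q_out/(Q_in−Q_out)) ln(V/V₀).
m = m₀ (V₀/V)^(Q_out/(Q_in−Q_out)) = 26.5 × (8.62/4.9306)^(-3.0909) = 4.7138 mol.
C = m/V = 4.7138/4.9306 = 0.95602 mol/m³.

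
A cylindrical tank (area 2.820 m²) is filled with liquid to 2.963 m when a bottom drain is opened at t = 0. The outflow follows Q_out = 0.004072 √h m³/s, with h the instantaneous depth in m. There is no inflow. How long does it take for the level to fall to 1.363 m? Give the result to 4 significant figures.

Mass balance (ρ constant): A dh/dt = −0.004072 √h.
∫ h^(−1/2) dh = −(0.004072/A) ∫ dt, giving 2√h = 2√h₀ − (0.004072/A) t.
t = 2A(√h₀ − √h)/0.004072 = 2·2.820·(√2.963 − √1.363)/0.004072
  = 5.64000 × (1.72134 − 1.16748) / 0.004072 = 767.135 s.

767.1 s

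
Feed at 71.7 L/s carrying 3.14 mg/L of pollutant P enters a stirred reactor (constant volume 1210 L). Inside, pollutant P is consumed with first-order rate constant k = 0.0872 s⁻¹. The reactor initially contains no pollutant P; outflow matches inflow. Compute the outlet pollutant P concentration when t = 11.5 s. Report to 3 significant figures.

1.03 mg/L

V dC/dt = Q(C_in − C) − k V C.
This is linear with rate a = Q/V + k = 0.14646 s⁻¹.
C_ss = Q C_in/(Q + kV) = 1.2704 mg/L; C(t) = C_ss + (C₀ − C_ss) e^(−a t).
C(11.5) = 1.2704 + (-1.2704)·e^(−0.14646·11.5) = 1.2704 + (-1.2704)·0.18558 = 1.0347 mg/L.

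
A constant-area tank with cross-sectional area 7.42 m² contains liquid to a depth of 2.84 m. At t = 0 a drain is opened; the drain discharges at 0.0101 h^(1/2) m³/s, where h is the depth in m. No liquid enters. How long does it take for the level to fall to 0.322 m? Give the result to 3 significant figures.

1640 s

A dh/dt = −Q_out = −0.0101 √h.
∫ h^(−1/2) dh = −(0.0101/A) ∫ dt, giving 2√h = 2√h₀ − (0.0101/A) t.
t = 2A(√h₀ − √h)/0.0101 = 2·7.42·(√2.84 − √0.322)/0.0101
  = 14.840 × (1.6852 − 0.56745) / 0.0101 = 1642.4 s.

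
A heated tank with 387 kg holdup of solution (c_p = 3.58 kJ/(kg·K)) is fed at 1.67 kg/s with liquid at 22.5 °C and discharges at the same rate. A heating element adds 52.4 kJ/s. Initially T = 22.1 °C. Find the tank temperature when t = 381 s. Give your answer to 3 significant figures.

29.5 °C

M c_p dT/dt = ṁ c_p (T_in − T) + Q̇.
Rearrange: dT/dt = (T_ss − T)/τ with τ = M/ṁ = 231.74 s and T_ss = T_in + Q̇/(ṁ c_p) = 31.265 °C.
This is linear first-order; T(t) = T_ss + (T₀ − T_ss) e^(−t/τ).
T(381) = 31.265 + (-9.1646)·e^(−381/231.74) = 31.265 + (-9.1646)·0.19318 = 29.494 °C.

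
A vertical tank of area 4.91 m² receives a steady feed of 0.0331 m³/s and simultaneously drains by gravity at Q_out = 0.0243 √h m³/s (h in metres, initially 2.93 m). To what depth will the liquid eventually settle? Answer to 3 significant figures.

Mass balance (ρ constant): A dh/dt = Q_in − 0.0243 √h. At steady state dh/dt = 0:
Q_in = 0.0243 √h_ss ⇒ √h_ss = 0.0331/0.0243 = 1.3621.
h_ss = 1.3621² = 1.8554 m. (Since h₀ = 2.93 m > h_ss, the level will fall toward this value.)

1.86 m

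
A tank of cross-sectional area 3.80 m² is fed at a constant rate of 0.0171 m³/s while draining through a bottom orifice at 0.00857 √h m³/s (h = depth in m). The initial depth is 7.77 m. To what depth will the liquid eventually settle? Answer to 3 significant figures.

A dh/dt = Q_in − 0.00857 √h. Steady state requires inflow = outflow:
Q_in = 0.00857 √h_ss ⇒ √h_ss = 0.0171/0.00857 = 1.9953.
h_ss = 1.9953² = 3.9814 m. (Since h₀ = 7.77 m > h_ss, the level will fall toward this value.)

3.98 m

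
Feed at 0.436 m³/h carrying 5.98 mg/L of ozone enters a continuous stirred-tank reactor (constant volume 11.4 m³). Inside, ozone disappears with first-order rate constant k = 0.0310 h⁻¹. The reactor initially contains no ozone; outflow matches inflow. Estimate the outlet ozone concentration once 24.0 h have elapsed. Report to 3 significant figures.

V dC/dt = Q(C_in − C) − k V C.
dC/dt = (Q/V) C_in − (Q/V + k) C; effective rate a = Q/V + k = 0.038246 + 0.0310 = 0.069246 h⁻¹.
C_ss = Q C_in/(Q + kV) = 3.3029 mg/L; C(t) = C_ss + (C₀ − C_ss) e^(−a t).
C(24.0) = 3.3029 + (-3.3029)·e^(−0.069246·24.0) = 3.3029 + (-3.3029)·0.18978 = 2.6760 mg/L.

2.68 mg/L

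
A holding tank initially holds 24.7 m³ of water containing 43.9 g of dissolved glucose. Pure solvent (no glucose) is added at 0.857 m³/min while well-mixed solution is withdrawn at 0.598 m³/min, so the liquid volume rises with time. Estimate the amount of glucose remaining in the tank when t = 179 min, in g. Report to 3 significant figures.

Let m(t) be the amount of glucose. Volume: V(t) = V₀ + (Q_in − Q_out) t = 24.7 + 0.25900 t; V(179) = 71.061 m³.
Species balance (pure solvent in): dm/dt = −Q_out · m/V(t).
dm/m = −Q_out dt/(V₀ + 0.25900 t); integrating gives ln(m/m₀) = −(Q_out/(Q_in−Q_out)) ln(V/V₀).
m = m₀ (V₀/V)^(Q_out/(Q_in−Q_out)) = 43.9 × (24.7/71.061)^(2.3089) = 3.8268 g.

3.83 g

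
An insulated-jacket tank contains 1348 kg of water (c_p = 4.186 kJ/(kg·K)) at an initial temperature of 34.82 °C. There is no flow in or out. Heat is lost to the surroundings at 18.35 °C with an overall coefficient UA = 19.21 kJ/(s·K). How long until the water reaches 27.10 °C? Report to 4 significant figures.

M c_p dT/dt = −UA(T − T_amb).
τ = M c_p/UA = 293.739 s; T_ss = T_amb = 18.3500 °C.
T(t) = T_ss + (T₀ − T_ss)e^(−t/τ); set T = 27.10:
t = −τ ln[(T − T_ss)/(T₀ − T_ss)] = −293.739 · ln(0.531269) = 185.786 s.

185.8 s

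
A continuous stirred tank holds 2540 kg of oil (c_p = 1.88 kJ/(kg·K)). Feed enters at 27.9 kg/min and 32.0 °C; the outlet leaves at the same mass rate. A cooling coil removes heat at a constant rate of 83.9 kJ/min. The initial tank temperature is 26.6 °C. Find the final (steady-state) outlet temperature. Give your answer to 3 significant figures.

M c_p dT/dt = ṁ c_p (T_in − T) − Q̇.
At steady state dT/dt = 0 ⇒ T_ss = T_in − Q̇/(ṁ c_p) = 32.0 − 83.9/(27.9·1.88) = 30.400 °C.

30.4 °C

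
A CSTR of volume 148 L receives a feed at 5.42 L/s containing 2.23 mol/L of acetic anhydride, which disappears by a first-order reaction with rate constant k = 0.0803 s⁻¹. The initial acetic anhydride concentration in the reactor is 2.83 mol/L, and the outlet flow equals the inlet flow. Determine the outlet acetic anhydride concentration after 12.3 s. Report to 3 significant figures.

Accumulation = in − out − consumed: V dC/dt = Q C_in − Q C − k V C.
This is linear with rate a = Q/V + k = 0.11692 s⁻¹.
C_ss = Q C_in/(Q + kV) = 0.69847 mol/L; C(t) = C_ss + (C₀ − C_ss) e^(−a t).
C(12.3) = 0.69847 + (2.1315)·e^(−0.11692·12.3) = 0.69847 + (2.1315)·0.23737 = 1.2044 mol/L.

1.20 mol/L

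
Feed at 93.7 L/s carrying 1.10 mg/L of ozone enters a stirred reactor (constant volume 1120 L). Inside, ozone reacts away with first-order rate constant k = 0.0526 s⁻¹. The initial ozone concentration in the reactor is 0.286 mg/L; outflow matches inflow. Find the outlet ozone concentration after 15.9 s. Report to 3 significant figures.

V dC/dt = Q(C_in − C) − k V C.
This is linear with rate a = Q/V + k = 0.13626 s⁻¹.
C_ss = Q C_in/(Q + kV) = 0.67537 mg/L; C(t) = C_ss + (C₀ − C_ss) e^(−a t).
C(15.9) = 0.67537 + (-0.38937)·e^(−0.13626·15.9) = 0.67537 + (-0.38937)·0.11457 = 0.63076 mg/L.

0.631 mg/L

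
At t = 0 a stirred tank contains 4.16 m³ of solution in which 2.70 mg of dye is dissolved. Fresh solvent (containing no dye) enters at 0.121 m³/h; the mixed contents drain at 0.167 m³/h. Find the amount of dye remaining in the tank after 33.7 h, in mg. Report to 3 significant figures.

Let m(t) be the amount of dye. Volume: V(t) = V₀ + (Q_in − Q_out) t = 4.16 − 0.046000 t; V(33.7) = 2.6098 m³.
No dye enters, so dm/dt = −Q_out · (m/V).
Separate: dm/m = −Q_out dt/V(t) ⇒ ln(m/m₀) = −(Q_out/(Q_in−Q_out)) ln(V/V₀).
m = m₀ (V₀/V)^(Q_out/(Q_in−Q_out)) = 2.70 × (4.16/2.6098)^(-3.6304) = 0.49688 mg.

0.497 mg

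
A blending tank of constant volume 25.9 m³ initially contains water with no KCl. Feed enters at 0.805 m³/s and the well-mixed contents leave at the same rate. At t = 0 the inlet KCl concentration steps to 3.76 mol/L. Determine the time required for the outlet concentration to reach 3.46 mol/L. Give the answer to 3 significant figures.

Unsteady species balance (constant V, well mixed): V dC/dt = Q(C_in − C), so τ = V/Q = 32.174 s.
C(t) = C_in + (C₀ − C_in) e^(−t/τ). Set C = 3.46 and solve for t:
e^(−t/τ) = (C − C_in)/(C₀ − C_in) = (3.46 − 3.76)/(0 − 3.76) = 0.079787
t = −τ ln(…) = 32.174 × 2.5284 = 81.348 s.

81.3 s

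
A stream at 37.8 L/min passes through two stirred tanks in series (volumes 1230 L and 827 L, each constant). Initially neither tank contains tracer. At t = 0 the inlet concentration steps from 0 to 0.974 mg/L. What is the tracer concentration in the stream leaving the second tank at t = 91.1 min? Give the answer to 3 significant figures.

Species balance on tank i: dCᵢ/dt = (Cᵢ₋₁ − Cᵢ)/τᵢ with τᵢ = Vᵢ/Q.
τ₁ = 1230/37.8 = 32.540 min; τ₂ = 827/37.8 = 21.878 min.
Solving the cascade with C₁(0)=C₂(0)=0 gives C₂(t) = C_in[1 − (τ₁ e^(−t/τ₁) − τ₂ e^(−t/τ₂))/(τ₁ − τ₂)].
At t = 91.1: e^(−t/τ₁) = 0.060831, e^(−t/τ₂) = 0.015546.
C₂ = 0.974·[1 − (32.540·0.060831 − 21.878·0.015546)/(10.661)] = 0.974·0.84624 = 0.82424 mg/L.

0.824 mg/L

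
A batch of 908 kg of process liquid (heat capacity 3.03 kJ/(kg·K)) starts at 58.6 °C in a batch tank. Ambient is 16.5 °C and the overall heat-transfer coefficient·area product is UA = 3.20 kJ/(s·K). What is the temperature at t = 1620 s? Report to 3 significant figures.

22.9 °C

Unsteady energy balance on the tank contents: M c_p dT/dt = −UA(T − T_amb).
dT/dt = (T_ss − T)/τ with T_ss = T_amb = 16.500 °C, τ = M c_p/UA = 908·3.03/3.20 = 859.76 s.
T approaches T_ss exponentially: T(t) = T_ss + (T₀ − T_ss) e^(−t/τ).
T(1620) = 16.500 + (42.100)·0.15194 = 22.897 °C.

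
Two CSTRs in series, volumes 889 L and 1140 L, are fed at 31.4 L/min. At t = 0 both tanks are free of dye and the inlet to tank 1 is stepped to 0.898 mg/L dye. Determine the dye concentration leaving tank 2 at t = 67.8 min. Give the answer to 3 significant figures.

0.558 mg/L

Time constants: τᵢ = Vᵢ/Q for each well-mixed tank.
τ₁ = 889/31.4 = 28.312 min; τ₂ = 1140/31.4 = 36.306 min.
Tank 1: C₁ = C_in(1 − e^(−t/τ₁)). Tank 2 (τ₁ ≠ τ₂): C₂ = C_in[1 − (τ₁ e^(−t/τ₁) − τ₂ e^(−t/τ₂))/(τ₁ − τ₂)].
At t = 67.8: e^(−t/τ₁) = 0.091197, e^(−t/τ₂) = 0.15451.
C₂ = 0.898·[1 − (28.312·0.091197 − 36.306·0.15451)/(-7.9936)] = 0.898·0.62123 = 0.55786 mg/L.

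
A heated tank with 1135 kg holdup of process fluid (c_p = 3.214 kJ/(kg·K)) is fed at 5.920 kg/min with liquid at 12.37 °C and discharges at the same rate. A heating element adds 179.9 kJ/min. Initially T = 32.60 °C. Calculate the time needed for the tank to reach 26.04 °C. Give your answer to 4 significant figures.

Heat balance on the well-mixed liquid: M c_p dT/dt = ṁ c_p (T_in − T) + 179.9.
τ = M/ṁ = 191.723 min; T_ss = T_in + Q̇/(ṁ c_p) = 21.8250 °C.
T(t) = T_ss + (T₀ − T_ss) e^(−t/τ). Set T = 26.04:
e^(−t/τ) = (26.04 − 21.8250)/(32.60 − 21.8250) = 0.391181
t = −191.723 · ln(0.391181) = 179.948 min.

179.9 min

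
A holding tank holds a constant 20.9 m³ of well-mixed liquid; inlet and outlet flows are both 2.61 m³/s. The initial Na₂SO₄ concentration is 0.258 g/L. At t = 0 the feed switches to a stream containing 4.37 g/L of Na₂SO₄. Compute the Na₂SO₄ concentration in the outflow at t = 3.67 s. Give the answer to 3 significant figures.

1.77 g/L

Unsteady species balance (constant V, well mixed): V dC/dt = Q(C_in − C).
Rewrite as dC/dt + C/τ = C_in/τ, τ = V/Q = 8.0077 s.
Integrating: C(t) = C_in + (C₀ − C_in) e^(−t/τ).
C(3.67) = 4.37 + (0.258 − 4.37)·e^(−3.67/8.0077) = 4.37 + (-4.1120)·0.63235 = 1.7698 g/L.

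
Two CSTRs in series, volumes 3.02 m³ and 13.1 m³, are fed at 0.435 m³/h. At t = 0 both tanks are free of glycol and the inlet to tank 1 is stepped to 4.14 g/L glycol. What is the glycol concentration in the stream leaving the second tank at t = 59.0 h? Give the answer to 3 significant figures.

3.38 g/L

Species balance on tank i: dCᵢ/dt = (Cᵢ₋₁ − Cᵢ)/τᵢ with τᵢ = Vᵢ/Q.
τ₁ = 3.02/0.435 = 6.9425 h; τ₂ = 13.1/0.435 = 30.115 h.
Solving the cascade with C₁(0)=C₂(0)=0 gives C₂(t) = C_in[1 − (τ₁ e^(−t/τ₁) − τ₂ e^(−t/τ₂))/(τ₁ − τ₂)].
At t = 59.0: e^(−t/τ₁) = 0.00020381, e^(−t/τ₂) = 0.14098.
C₂ = 4.14·[1 − (6.9425·0.00020381 − 30.115·0.14098)/(-23.172)] = 4.14·0.81685 = 3.3817 g/L.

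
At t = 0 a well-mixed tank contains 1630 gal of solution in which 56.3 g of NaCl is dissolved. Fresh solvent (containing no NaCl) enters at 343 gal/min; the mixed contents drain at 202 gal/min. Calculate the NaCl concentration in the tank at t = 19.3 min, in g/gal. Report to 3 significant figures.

0.00317 g/gal

Let m(t) be the amount of NaCl. Volume: V(t) = V₀ + (Q_in − Q_out) t = 1630 + 141.00 t; V(19.3) = 4351.3 gal.
Species balance (pure solvent in): dm/dt = −Q_out · m/V(t).
dm/m = −Q_out dt/(V₀ + 141.00 t); integrating gives ln(m/m₀) = −(Q_out/(Q_in−Q_out)) ln(V/V₀).
m = m₀ (V₀/V)^(Q_out/(Q_in−Q_out)) = 56.3 × (1630/4351.3)^(1.4326) = 13.791 g.
C = m/V = 13.791/4351.3 = 0.0031694 g/gal.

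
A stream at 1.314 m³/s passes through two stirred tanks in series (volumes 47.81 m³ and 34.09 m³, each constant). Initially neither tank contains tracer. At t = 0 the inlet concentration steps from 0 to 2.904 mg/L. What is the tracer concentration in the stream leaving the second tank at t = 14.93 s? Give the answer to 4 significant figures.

Each tank obeys Vᵢ dCᵢ/dt = Q(Cᵢ₋₁ − Cᵢ), so τᵢ = Vᵢ/Q.
τ₁ = 47.81/1.314 = 36.3851 s; τ₂ = 34.09/1.314 = 25.9437 s.
Tank 1: C₁ = C_in(1 − e^(−t/τ₁)). Tank 2 (τ₁ ≠ τ₂): C₂ = C_in[1 − (τ₁ e^(−t/τ₁) − τ₂ e^(−t/τ₂))/(τ₁ − τ₂)].
At t = 14.93: e^(−t/τ₁) = 0.663429, e^(−t/τ₂) = 0.562436.
C₂ = 2.904·[1 − (36.3851·0.663429 − 25.9437·0.562436)/(10.4414)] = 2.904·0.0856342 = 0.248682 mg/L.

0.2487 mg/L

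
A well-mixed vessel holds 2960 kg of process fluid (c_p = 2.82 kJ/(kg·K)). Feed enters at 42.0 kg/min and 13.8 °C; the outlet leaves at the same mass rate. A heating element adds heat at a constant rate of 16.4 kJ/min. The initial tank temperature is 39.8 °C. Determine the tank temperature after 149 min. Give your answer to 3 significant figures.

Energy balance: M c_p dT/dt = ṁ c_p (T_in − T) + 16.4.
τ = M/ṁ = 70.476 min; T_ss = T_in + Q̇/(ṁ c_p) = 13.8 + 16.4/(42.0·2.82) = 13.938 °C.
Solution: T(t) = T_ss + (T₀ − T_ss) e^(−t/τ).
T(149) = 13.938 + (25.862)·e^(−149/70.476) = 13.938 + (25.862)·0.12073 = 17.061 °C.

17.1 °C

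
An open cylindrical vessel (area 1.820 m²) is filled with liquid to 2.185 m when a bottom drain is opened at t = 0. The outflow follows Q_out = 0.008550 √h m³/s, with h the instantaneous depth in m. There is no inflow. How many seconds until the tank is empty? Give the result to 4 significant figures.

Mass balance (ρ constant): A dh/dt = −0.008550 √h.
This is separable: 2 d(√h)/dt = −0.008550/A, so √h = √h₀ − (0.008550/(2A)) t.
Set h = 0: 2√h₀ = (0.008550/A) t_empty ⇒ t_empty = 2A√h₀/0.008550.
t_empty = 2·1.820·√2.185/0.008550 = 3.64000·1.47817/0.008550 = 629.305 s.

629.3 s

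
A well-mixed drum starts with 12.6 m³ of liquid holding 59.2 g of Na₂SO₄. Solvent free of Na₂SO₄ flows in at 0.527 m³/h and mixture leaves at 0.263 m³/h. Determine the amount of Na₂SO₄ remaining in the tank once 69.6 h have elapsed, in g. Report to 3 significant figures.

24.2 g

Let m(t) be the amount of Na₂SO₄. Volume: V(t) = V₀ + (Q_in − Q_out) t = 12.6 + 0.26400 t; V(69.6) = 30.974 m³.
No Na₂SO₄ enters, so dm/dt = −Q_out · (m/V).
Separate: dm/m = −Q_out dt/V(t) ⇒ ln(m/m₀) = −(Q_out/(Q_in−Q_out)) ln(V/V₀).
m = m₀ (V₀/V)^(Q_out/(Q_in−Q_out)) = 59.2 × (12.6/30.974)^(0.99621) = 24.164 g.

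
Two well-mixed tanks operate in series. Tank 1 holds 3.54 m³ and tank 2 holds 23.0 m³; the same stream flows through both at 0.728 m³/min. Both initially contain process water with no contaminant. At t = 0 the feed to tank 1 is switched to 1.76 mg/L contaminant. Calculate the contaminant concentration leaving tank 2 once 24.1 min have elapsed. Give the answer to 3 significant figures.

Time constants: τᵢ = Vᵢ/Q for each well-mixed tank.
τ₁ = 3.54/0.728 = 4.8626 min; τ₂ = 23.0/0.728 = 31.593 min.
Solving the cascade with C₁(0)=C₂(0)=0 gives C₂(t) = C_in[1 − (τ₁ e^(−t/τ₁) − τ₂ e^(−t/τ₂))/(τ₁ − τ₂)].
At t = 24.1: e^(−t/τ₁) = 0.0070399, e^(−t/τ₂) = 0.46635.
C₂ = 1.76·[1 − (4.8626·0.0070399 − 31.593·0.46635)/(-26.731)] = 1.76·0.45010 = 0.79217 mg/L.

0.792 mg/L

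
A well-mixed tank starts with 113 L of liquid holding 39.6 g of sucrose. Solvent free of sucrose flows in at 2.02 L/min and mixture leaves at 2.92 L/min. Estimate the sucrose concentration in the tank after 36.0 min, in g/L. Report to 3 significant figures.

Let m(t) be the amount of sucrose. Volume: V(t) = V₀ + (Q_in − Q_out) t = 113 − 0.90000 t; V(36.0) = 80.600 L.
Solute balance: dm/dt = 0 − Q_out C = −Q_out m/V(t).
dm/m = −Q_out dt/(V₀ − 0.90000 t); integrating gives ln(m/m₀) = −(Q_out/(Q_in−Q_out)) ln(V/V₀).
m = m₀ (V₀/V)^(Q_out/(Q_in−Q_out)) = 39.6 × (113/80.600)^(-3.2444) = 13.231 g.
C = m/V = 13.231/80.600 = 0.16416 g/L.

0.164 g/L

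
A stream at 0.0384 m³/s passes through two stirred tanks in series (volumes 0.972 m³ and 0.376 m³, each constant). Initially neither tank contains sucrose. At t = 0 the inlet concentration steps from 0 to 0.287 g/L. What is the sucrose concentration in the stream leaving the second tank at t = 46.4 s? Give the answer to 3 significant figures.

0.214 g/L

Species balance on tank i: dCᵢ/dt = (Cᵢ₋₁ − Cᵢ)/τᵢ with τᵢ = Vᵢ/Q.
τ₁ = 0.972/0.0384 = 25.312 s; τ₂ = 0.376/0.0384 = 9.7917 s.
Solving the cascade with C₁(0)=C₂(0)=0 gives C₂(t) = C_in[1 − (τ₁ e^(−t/τ₁) − τ₂ e^(−t/τ₂))/(τ₁ − τ₂)].
At t = 46.4: e^(−t/τ₁) = 0.15992, e^(−t/τ₂) = 0.0087498.
C₂ = 0.287·[1 − (25.312·0.15992 − 9.7917·0.0087498)/(15.521)] = 0.287·0.74471 = 0.21373 g/L.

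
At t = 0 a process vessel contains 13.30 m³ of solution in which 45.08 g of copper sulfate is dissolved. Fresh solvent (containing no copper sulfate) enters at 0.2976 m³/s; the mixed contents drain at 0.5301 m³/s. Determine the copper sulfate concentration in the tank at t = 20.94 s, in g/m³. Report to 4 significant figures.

Let m(t) be the amount of copper sulfate. Volume: V(t) = V₀ + (Q_in − Q_out) t = 13.30 − 0.232500 t; V(20.94) = 8.43145 m³.
Species balance (pure solvent in): dm/dt = −Q_out · m/V(t).
Separate: dm/m = −Q_out dt/V(t) ⇒ ln(m/m₀) = −(Q_out/(Q_in−Q_out)) ln(V/V₀).
m = m₀ (V₀/V)^(Q_out/(Q_in−Q_out)) = 45.08 × (13.30/8.43145)^(-2.28000) = 15.9463 g.
C = m/V = 15.9463/8.43145 = 1.89129 g/m³.

1.891 g/m³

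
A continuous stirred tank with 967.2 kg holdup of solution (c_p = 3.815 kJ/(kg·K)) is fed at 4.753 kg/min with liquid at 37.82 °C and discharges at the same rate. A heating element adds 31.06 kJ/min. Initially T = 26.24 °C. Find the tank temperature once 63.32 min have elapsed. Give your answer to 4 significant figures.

29.79 °C

Heat balance on the well-mixed liquid: M c_p dT/dt = ṁ c_p (T_in − T) + 31.06.
Rearrange: dT/dt = (T_ss − T)/τ with τ = M/ṁ = 203.493 min and T_ss = T_in + Q̇/(ṁ c_p) = 39.5329 °C.
Solution: T(t) = T_ss + (T₀ − T_ss) e^(−t/τ).
T(63.32) = 39.5329 + (-13.2929)·e^(−63.32/203.493) = 39.5329 + (-13.2929)·0.732592 = 29.7946 °C.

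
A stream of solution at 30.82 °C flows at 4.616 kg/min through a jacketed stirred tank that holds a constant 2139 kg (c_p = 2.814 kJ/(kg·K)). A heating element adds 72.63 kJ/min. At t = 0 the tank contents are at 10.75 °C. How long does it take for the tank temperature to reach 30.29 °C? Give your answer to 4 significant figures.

664.1 min

Energy balance: M c_p dT/dt = ṁ c_p (T_in − T) + 72.63.
τ = M/ṁ = 463.388 min; T_ss = T_in + Q̇/(ṁ c_p) = 36.4115 °C.
T(t) = T_ss + (T₀ − T_ss) e^(−t/τ). Set T = 30.29:
e^(−t/τ) = (30.29 − 36.4115)/(10.75 − 36.4115) = 0.238547
t = −463.388 · ln(0.238547) = 664.122 min.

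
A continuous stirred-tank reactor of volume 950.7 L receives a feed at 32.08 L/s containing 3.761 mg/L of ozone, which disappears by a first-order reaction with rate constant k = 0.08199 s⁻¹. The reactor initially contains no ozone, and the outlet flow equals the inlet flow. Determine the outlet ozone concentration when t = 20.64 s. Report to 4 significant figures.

0.9960 mg/L

Accumulation = in − out − consumed: V dC/dt = Q C_in − Q C − k V C.
dC/dt = (Q/V) C_in − (Q/V + k) C; effective rate a = Q/V + k = 0.0337436 + 0.08199 = 0.115734 s⁻¹.
C_ss = Q C_in/(Q + kV) = 1.09657 mg/L; C(t) = C_ss + (C₀ − C_ss) e^(−a t).
C(20.64) = 1.09657 + (-1.09657)·e^(−0.115734·20.64) = 1.09657 + (-1.09657)·0.0917452 = 0.995962 mg/L.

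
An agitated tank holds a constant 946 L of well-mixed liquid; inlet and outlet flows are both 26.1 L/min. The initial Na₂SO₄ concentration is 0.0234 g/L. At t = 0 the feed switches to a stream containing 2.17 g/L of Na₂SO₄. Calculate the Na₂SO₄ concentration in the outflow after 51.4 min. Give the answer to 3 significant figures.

Accumulation = in − out for the solute gives V dC/dt = Q(C_in − C).
Rewrite as dC/dt + C/τ = C_in/τ, τ = V/Q = 36.245 min.
C approaches C_in exponentially: C(t) = C_in + (C₀ − C_in) e^(−t/τ).
C(51.4) = 2.17 + (0.0234 − 2.17)·e^(−51.4/36.245) = 2.17 + (-2.1466)·0.24217 = 1.6502 g/L.

1.65 g/L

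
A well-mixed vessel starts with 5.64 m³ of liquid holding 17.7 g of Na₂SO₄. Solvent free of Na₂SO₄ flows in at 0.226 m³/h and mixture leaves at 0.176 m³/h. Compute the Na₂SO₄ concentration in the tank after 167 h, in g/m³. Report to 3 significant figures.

Total volume: dV/dt = Q_in − Q_out = 0.050000 m³/h, so V(t) = 5.64 + 0.050000 t and V(167) = 13.990 m³.
No Na₂SO₄ enters, so dm/dt = −Q_out · (m/V).
Separate: dm/m = −Q_out dt/V(t) ⇒ ln(m/m₀) = −(Q_out/(Q_in−Q_out)) ln(V/V₀).
m = m₀ (V₀/V)^(Q_out/(Q_in−Q_out)) = 17.7 × (5.64/13.990)^(3.5200) = 0.72310 g.
C = m/V = 0.72310/13.990 = 0.051687 g/m³.

0.0517 g/m³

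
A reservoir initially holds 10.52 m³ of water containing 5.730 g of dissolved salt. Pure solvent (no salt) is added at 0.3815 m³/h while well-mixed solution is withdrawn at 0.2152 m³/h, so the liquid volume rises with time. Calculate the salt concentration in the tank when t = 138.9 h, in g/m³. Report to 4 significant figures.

0.03790 g/m³

Total volume: dV/dt = Q_in − Q_out = 0.166300 m³/h, so V(t) = 10.52 + 0.166300 t and V(138.9) = 33.6191 m³.
Species balance (pure solvent in): dm/dt = −Q_out · m/V(t).
Separate: dm/m = −Q_out dt/V(t) ⇒ ln(m/m₀) = −(Q_out/(Q_in−Q_out)) ln(V/V₀).
m = m₀ (V₀/V)^(Q_out/(Q_in−Q_out)) = 5.730 × (10.52/33.6191)^(1.29405) = 1.27414 g.
C = m/V = 1.27414/33.6191 = 0.0378993 g/m³.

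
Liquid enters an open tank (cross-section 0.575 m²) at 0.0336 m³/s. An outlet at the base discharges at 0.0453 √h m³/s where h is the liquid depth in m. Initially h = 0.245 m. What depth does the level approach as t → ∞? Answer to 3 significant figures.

0.550 m

Mass balance (ρ constant): A dh/dt = Q_in − 0.0453 √h. At steady state dh/dt = 0:
Q_in = 0.0453 √h_ss ⇒ √h_ss = 0.0336/0.0453 = 0.74172.
h_ss = 0.74172² = 0.55015 m. (Since h₀ = 0.245 m < h_ss, the level will rise toward this value.)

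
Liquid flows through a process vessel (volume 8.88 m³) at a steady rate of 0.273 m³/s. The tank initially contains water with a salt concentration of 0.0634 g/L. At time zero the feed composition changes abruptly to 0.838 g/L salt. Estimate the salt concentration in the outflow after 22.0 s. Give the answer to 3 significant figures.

0.444 g/L

Unsteady species balance (constant V, well mixed): V dC/dt = Q(C_in − C).
So dC/dt = (C_in − C)/τ with τ = V/Q = 8.88/0.273 = 32.527 s.
Integrating: C(t) = C_in + (C₀ − C_in) e^(−t/τ).
C(22.0) = 0.838 + (0.0634 − 0.838)·e^(−22.0/32.527) = 0.838 + (-0.77460)·0.50847 = 0.44414 g/L.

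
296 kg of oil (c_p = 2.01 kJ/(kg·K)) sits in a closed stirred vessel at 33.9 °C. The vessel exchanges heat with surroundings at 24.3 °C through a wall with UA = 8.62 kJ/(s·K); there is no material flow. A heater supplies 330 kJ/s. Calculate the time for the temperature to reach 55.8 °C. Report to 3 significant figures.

99.5 s

Energy balance: M c_p dT/dt = −UA(T − T_amb) + Q̇.
τ = M c_p/UA = 69.021 s; T_ss = T_amb + Q̇/UA = 24.3 + 330/8.62 = 62.583 °C.
T(t) = T_ss + (T₀ − T_ss)e^(−t/τ); set T = 55.8:
t = −τ ln[(T − T_ss)/(T₀ − T_ss)] = −69.021 · ln(0.23648) = 99.520 s.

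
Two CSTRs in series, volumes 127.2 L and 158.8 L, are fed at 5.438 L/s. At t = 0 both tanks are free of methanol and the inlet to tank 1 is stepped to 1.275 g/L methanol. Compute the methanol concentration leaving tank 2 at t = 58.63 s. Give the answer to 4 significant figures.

0.8331 g/L

Species balance on tank i: dCᵢ/dt = (Cᵢ₋₁ − Cᵢ)/τᵢ with τᵢ = Vᵢ/Q.
τ₁ = 127.2/5.438 = 23.3910 s; τ₂ = 158.8/5.438 = 29.2019 s.
Tank 1: C₁ = C_in(1 − e^(−t/τ₁)). Tank 2 (τ₁ ≠ τ₂): C₂ = C_in[1 − (τ₁ e^(−t/τ₁) − τ₂ e^(−t/τ₂))/(τ₁ − τ₂)].
At t = 58.63: e^(−t/τ₁) = 0.0815512, e^(−t/τ₂) = 0.134291.
C₂ = 1.275·[1 − (23.3910·0.0815512 − 29.2019·0.134291)/(-5.81096)] = 1.275·0.653414 = 0.833103 g/L.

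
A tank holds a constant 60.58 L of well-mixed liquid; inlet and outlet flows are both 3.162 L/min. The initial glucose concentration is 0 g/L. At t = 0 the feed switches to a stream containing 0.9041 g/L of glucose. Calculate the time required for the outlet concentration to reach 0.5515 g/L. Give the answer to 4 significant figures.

18.04 min

Species balance: V dC/dt = Q(C_in − C) ⇒ τ = V/Q = 19.1588 min.
C(t) = C_in + (C₀ − C_in) e^(−t/τ). Set C = 0.5515 and solve for t:
e^(−t/τ) = (C − C_in)/(C₀ − C_in) = (0.5515 − 0.9041)/(0 − 0.9041) = 0.390001
t = −τ ln(…) = 19.1588 × 0.941606 = 18.0400 min.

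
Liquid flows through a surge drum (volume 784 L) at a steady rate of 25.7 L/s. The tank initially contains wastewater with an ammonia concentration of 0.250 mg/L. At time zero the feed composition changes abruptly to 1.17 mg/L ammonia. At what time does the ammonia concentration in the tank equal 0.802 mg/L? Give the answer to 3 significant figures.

28.0 s

Species balance: V dC/dt = Q(C_in − C) ⇒ τ = V/Q = 30.506 s.
C(t) = C_in + (C₀ − C_in) e^(−t/τ). Set C = 0.802 and solve for t:
e^(−t/τ) = (C − C_in)/(C₀ − C_in) = (0.802 − 1.17)/(0.250 − 1.17) = 0.40000
t = −τ ln(…) = 30.506 × 0.91629 = 27.952 s.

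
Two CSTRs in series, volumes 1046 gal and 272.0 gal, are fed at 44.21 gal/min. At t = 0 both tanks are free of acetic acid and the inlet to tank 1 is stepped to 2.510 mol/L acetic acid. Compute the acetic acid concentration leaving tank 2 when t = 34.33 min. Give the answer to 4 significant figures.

Each tank obeys Vᵢ dCᵢ/dt = Q(Cᵢ₋₁ − Cᵢ), so τᵢ = Vᵢ/Q.
τ₁ = 1046/44.21 = 23.6598 min; τ₂ = 272.0/44.21 = 6.15245 min.
Tank 1: C₁ = C_in(1 − e^(−t/τ₁)). Tank 2 (τ₁ ≠ τ₂): C₂ = C_in[1 − (τ₁ e^(−t/τ₁) − τ₂ e^(−t/τ₂))/(τ₁ − τ₂)].
At t = 34.33: e^(−t/τ₁) = 0.234340, e^(−t/τ₂) = 0.00377299.
C₂ = 2.510·[1 − (23.6598·0.234340 − 6.15245·0.00377299)/(17.5074)] = 2.510·0.684634 = 1.71843 mol/L.

1.718 mol/L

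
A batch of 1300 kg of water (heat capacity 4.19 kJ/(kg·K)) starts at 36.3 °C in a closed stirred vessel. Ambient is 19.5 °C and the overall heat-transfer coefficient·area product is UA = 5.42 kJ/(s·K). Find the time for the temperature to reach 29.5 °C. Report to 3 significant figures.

Unsteady energy balance on the tank contents: M c_p dT/dt = −UA(T − T_amb).
τ = M c_p/UA = 1005.0 s; T_ss = T_amb = 19.500 °C.
T(t) = T_ss + (T₀ − T_ss)e^(−t/τ); set T = 29.5:
t = −τ ln[(T − T_ss)/(T₀ − T_ss)] = −1005.0 · ln(0.59524) = 521.38 s.

521 s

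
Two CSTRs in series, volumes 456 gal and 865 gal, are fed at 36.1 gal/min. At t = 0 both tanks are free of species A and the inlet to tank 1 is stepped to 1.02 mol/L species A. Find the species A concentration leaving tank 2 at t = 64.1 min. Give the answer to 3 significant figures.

0.878 mol/L

Time constants: τᵢ = Vᵢ/Q for each well-mixed tank.
τ₁ = 456/36.1 = 12.632 min; τ₂ = 865/36.1 = 23.961 min.
Solving the cascade with C₁(0)=C₂(0)=0 gives C₂(t) = C_in[1 − (τ₁ e^(−t/τ₁) − τ₂ e^(−t/τ₂))/(τ₁ − τ₂)].
At t = 64.1: e^(−t/τ₁) = 0.0062537, e^(−t/τ₂) = 0.068896.
C₂ = 1.02·[1 − (12.632·0.0062537 − 23.961·0.068896)/(-11.330)] = 1.02·0.86126 = 0.87849 mol/L.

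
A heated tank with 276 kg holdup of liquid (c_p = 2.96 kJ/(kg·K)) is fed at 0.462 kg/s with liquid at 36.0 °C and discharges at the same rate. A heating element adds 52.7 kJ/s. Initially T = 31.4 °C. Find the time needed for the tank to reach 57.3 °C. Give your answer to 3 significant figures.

M c_p dT/dt = ṁ c_p (T_in − T) + Q̇.
τ = M/ṁ = 597.40 s; T_ss = T_in + Q̇/(ṁ c_p) = 74.537 °C.
T(t) = T_ss + (T₀ − T_ss) e^(−t/τ). Set T = 57.3:
e^(−t/τ) = (57.3 − 74.537)/(31.4 − 74.537) = 0.39959
t = −597.40 · ln(0.39959) = 548.01 s.

548 s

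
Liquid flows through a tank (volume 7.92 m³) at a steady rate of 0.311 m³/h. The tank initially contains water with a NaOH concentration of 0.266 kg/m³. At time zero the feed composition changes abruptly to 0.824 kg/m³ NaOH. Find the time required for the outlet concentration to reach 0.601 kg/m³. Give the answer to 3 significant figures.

Species balance: V dC/dt = Q(C_in − C) ⇒ τ = V/Q = 25.466 h.
C(t) = C_in + (C₀ − C_in) e^(−t/τ). Set C = 0.601 and solve for t:
e^(−t/τ) = (C − C_in)/(C₀ − C_in) = (0.601 − 0.824)/(0.266 − 0.824) = 0.39964
t = −τ ln(…) = 25.466 × 0.91719 = 23.357 h.

23.4 h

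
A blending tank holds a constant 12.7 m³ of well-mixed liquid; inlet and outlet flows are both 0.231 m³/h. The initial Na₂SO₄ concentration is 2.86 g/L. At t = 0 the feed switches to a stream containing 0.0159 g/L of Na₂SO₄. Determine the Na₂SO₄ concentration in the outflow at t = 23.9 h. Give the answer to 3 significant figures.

1.86 g/L

Mass balance on the solute (V constant): V dC/dt = Q(C_in − C).
Rewrite as dC/dt + C/τ = C_in/τ, τ = V/Q = 54.978 h.
Solution: C(t) = C_in + (C₀ − C_in) e^(−t/τ).
C(23.9) = 0.0159 + (2.86 − 0.0159)·e^(−23.9/54.978) = 0.0159 + (2.8441)·0.64745 = 1.8573 g/L.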